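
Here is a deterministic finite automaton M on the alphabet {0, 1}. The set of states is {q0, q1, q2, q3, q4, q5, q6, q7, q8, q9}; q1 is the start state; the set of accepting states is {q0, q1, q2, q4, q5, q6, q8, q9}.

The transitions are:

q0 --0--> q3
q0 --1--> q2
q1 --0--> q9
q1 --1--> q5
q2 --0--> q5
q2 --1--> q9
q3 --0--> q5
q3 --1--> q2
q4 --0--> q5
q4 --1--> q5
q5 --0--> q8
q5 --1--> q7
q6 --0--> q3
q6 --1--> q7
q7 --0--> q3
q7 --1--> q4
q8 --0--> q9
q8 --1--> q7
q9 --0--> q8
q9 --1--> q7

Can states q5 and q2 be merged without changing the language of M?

No

States {q0,q6} cannot be reached from the start state, so discard them.
Initial partition by acceptance: {q1,q2,q4,q5,q8,q9} | {q3,q7}.
Split {q1,q2,q4,q5,q8,q9} by δ(·,1) → {q1,q2,q4} and {q5,q8,q9}.
Split {q3,q7} by δ(·,0) → {q3} and {q7}.
The partition is now stable with 4 blocks: {q1,q2,q4} | {q3} | {q5,q8,q9} | {q7}.
q5 and q2 end up in different blocks, so they are distinguishable. For instance, the string '1' is accepted from only q2.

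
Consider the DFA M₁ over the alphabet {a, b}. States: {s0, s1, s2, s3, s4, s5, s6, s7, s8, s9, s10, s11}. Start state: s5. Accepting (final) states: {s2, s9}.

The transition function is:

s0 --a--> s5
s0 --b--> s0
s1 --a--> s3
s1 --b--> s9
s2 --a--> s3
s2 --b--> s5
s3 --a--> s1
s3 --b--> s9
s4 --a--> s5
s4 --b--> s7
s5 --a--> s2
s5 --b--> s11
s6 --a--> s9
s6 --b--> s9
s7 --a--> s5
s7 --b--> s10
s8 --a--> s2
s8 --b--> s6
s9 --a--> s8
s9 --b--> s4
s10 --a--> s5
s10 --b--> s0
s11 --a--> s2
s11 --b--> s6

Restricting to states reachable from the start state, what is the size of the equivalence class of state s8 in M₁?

2

P0 = {s2,s9} | {s0,s1,s3,s4,s5,s6,s7,s8,s10,s11}.
Refine {s0,s1,s3,s4,s5,s6,s7,s8,s10,s11} on symbol a: members go to different blocks, giving {s0,s1,s3,s4,s7,s10} and {s5,s6,s8,s11}.
Refine {s2,s9} on symbol a: members go to different blocks, giving {s2} and {s9}.
Split {s0,s1,s3,s4,s7,s10} by δ(·,a) → {s0,s4,s7,s10} and {s1,s3}.
On input a, block {s5,s6,s8,s11} splits into {s5,s8,s11} and {s6}.
Split {s5,s8,s11} by δ(·,b) → {s8,s11} and {s5}.
Stable partition: {s2} | {s0,s4,s7,s10} | {s8,s11} | {s9} | {s1,s3} | {s6} | {s5} — 7 equivalence classes.
The equivalence class containing s8 is {s8,s11}, of size 2.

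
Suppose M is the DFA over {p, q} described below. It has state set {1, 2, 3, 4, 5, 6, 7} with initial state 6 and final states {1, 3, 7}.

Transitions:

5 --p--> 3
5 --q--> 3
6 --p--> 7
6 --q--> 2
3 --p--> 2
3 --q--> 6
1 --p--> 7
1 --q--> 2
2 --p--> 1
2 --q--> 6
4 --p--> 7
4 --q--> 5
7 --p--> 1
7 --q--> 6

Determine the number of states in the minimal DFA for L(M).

Reachable states from the start: {1,2,6,7}. Unreachable: {3,4,5} — drop them.
Initial partition by acceptance: {1,7} | {2,6}.
No further refinement is possible. Final partition (2 blocks): {1,7} | {2,6}.

2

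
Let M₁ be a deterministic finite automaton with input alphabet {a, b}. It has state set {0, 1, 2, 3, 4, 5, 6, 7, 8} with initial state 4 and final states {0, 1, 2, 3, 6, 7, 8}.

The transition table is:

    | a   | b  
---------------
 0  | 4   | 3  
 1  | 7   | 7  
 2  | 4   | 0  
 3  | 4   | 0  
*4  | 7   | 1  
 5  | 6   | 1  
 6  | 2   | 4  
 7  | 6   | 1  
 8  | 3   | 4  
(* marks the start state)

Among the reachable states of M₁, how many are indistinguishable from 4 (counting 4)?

1

Reachable states from the start: {0,1,2,3,4,6,7}. Unreachable: {5,8} — drop them.
Start with accepting vs non-accepting: {0,1,2,3,6,7} | {4}.
On input a, block {0,1,2,3,6,7} splits into {0,2,3} and {1,6,7}.
Refine {1,6,7} on symbol a: members go to different blocks, giving {1,7} and {6}.
Refine {1,7} on symbol a: members go to different blocks, giving {1} and {7}.
The partition is now stable with 5 blocks: {0,2,3} | {4} | {1} | {6} | {7}.
State 4 belongs to the block {4}, which has 1 states.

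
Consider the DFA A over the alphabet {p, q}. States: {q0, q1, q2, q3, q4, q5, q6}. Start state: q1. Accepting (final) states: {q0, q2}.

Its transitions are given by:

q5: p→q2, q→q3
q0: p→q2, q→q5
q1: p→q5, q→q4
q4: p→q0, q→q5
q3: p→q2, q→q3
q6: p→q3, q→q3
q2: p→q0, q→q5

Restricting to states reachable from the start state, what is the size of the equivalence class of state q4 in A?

First remove the unreachable states {q6}; 6 states remain.
P0 = {q0,q2} | {q1,q3,q4,q5}.
Refine {q1,q3,q4,q5} on symbol p: members go to different blocks, giving {q3,q4,q5} and {q1}.
No further refinement is possible. Final partition (3 blocks): {q0,q2} | {q3,q4,q5} | {q1}.
The equivalence class containing q4 is {q3,q4,q5}, of size 3.

3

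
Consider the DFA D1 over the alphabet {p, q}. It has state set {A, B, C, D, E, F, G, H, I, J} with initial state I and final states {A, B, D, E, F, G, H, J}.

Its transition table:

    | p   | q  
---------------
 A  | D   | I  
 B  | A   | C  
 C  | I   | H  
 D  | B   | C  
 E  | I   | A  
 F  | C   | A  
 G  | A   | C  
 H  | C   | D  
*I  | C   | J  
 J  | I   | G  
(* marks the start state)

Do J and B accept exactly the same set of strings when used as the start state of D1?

States {E,F} cannot be reached from the start state, so discard them.
P0 = {A,B,D,G,H,J} | {C,I}.
Split {A,B,D,G,H,J} by δ(·,p) → {A,B,D,G} and {H,J}.
The partition is now stable with 3 blocks: {A,B,D,G} | {C,I} | {H,J}.
J and B end up in different blocks, so they are distinguishable. For instance, the string 'p' is accepted from only B.

No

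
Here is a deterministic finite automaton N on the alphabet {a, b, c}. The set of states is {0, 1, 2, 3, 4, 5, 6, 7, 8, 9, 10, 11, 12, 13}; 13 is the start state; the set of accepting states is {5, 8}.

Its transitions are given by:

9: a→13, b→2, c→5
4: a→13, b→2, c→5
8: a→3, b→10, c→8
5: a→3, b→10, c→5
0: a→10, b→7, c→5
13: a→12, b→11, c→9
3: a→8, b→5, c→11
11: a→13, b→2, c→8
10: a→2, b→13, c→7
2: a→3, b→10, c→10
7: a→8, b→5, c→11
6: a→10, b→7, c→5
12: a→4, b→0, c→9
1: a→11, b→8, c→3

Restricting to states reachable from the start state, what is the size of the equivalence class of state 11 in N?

Reachable states from the start: {0,2,3,4,5,7,8,9,10,11,12,13}. Unreachable: {1,6} — drop them.
P0 = {5,8} | {0,2,3,4,7,9,10,11,12,13}.
Split {0,2,3,4,7,9,10,11,12,13} by δ(·,a) → {0,2,4,9,10,11,12,13} and {3,7}.
Refine {0,2,4,9,10,11,12,13} on symbol a: members go to different blocks, giving {0,4,9,10,11,12,13} and {2}.
Split {0,4,9,10,11,12,13} by δ(·,a) → {0,4,9,11,12,13} and {10}.
Split {0,4,9,11,12,13} by δ(·,a) → {4,9,11,12,13} and {0}.
Refine {4,9,11,12,13} on symbol b: members go to different blocks, giving {4,9,11} and {12} and {13}.
Stable partition: {5,8} | {4,9,11} | {3,7} | {2} | {10} | {0} | {12} | {13} — 8 equivalence classes.
The equivalence class containing 11 is {4,9,11}, of size 3.

3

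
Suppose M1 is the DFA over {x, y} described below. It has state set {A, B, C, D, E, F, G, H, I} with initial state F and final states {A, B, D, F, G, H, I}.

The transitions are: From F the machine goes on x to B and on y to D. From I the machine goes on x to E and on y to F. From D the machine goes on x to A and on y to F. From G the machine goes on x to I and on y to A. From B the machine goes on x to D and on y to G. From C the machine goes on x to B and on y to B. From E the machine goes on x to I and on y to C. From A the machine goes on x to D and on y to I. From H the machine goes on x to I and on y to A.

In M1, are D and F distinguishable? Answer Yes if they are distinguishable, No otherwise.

Yes

First remove the unreachable states {H}; 8 states remain.
P0 = {A,B,D,F,G,I} | {C,E}.
On input x, block {A,B,D,F,G,I} splits into {A,B,D,F,G} and {I}.
On input x, block {A,B,D,F,G} splits into {A,B,D,F} and {G}.
On input y, block {A,B,D,F} splits into {D,F} and {A} and {B}.
On input x, block {D,F} splits into {D} and {F}.
Refine {C,E} on symbol x: members go to different blocks, giving {C} and {E}.
The partition is now stable with 8 blocks: {D} | {C} | {I} | {G} | {A} | {B} | {F} | {E}.
D and F end up in different blocks, so they are distinguishable. For instance, the string 'xyx' is accepted from only F.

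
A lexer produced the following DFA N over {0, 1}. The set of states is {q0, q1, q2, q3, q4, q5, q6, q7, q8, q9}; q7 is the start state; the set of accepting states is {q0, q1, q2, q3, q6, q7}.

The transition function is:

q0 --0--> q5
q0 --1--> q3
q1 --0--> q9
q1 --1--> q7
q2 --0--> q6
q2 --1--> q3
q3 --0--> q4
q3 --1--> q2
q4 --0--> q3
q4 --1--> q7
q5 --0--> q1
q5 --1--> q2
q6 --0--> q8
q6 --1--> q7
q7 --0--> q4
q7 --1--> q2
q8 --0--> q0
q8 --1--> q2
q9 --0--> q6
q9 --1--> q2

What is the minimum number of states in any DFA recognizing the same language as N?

5

All states are reachable from the start state.
Initial partition by acceptance: {q0,q1,q2,q3,q6,q7} | {q4,q5,q8,q9}.
Refine {q0,q1,q2,q3,q6,q7} on symbol 0: members go to different blocks, giving {q0,q1,q3,q6,q7} and {q2}.
On input 1, block {q0,q1,q3,q6,q7} splits into {q0,q1,q6} and {q3,q7}.
Split {q4,q5,q8,q9} by δ(·,0) → {q5,q8,q9} and {q4}.
The partition is now stable with 5 blocks: {q0,q1,q6} | {q5,q8,q9} | {q2} | {q3,q7} | {q4}.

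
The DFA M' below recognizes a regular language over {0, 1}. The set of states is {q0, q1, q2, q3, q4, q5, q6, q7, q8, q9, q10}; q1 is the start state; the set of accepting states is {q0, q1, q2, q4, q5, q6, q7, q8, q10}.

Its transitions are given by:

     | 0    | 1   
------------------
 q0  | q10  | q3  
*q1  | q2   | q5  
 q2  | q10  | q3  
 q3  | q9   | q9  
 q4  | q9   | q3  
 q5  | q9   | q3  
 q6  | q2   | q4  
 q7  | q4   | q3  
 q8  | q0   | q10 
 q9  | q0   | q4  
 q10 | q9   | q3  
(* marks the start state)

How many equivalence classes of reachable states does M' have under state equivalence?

States {q6,q7,q8} cannot be reached from the start state, so discard them.
Initial partition by acceptance: {q0,q1,q2,q4,q5,q10} | {q3,q9}.
On input 0, block {q0,q1,q2,q4,q5,q10} splits into {q0,q1,q2} and {q4,q5,q10}.
Split {q0,q1,q2} by δ(·,0) → {q0,q2} and {q1}.
Refine {q3,q9} on symbol 0: members go to different blocks, giving {q3} and {q9}.
The partition is now stable with 5 blocks: {q0,q2} | {q3} | {q4,q5,q10} | {q1} | {q9}.

5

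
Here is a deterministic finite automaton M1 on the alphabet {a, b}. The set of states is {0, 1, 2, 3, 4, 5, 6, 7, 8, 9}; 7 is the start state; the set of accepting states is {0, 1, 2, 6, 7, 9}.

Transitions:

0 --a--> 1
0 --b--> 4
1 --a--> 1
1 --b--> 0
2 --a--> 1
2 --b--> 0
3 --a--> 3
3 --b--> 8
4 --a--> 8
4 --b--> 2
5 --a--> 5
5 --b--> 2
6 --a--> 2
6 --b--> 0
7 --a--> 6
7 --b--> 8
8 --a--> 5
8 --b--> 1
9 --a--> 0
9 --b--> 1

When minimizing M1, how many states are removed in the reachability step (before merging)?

2

BFS from 7 reaches {0, 1, 2, 4, 5, 6, 7, 8}; the 2 state(s) 3, 9 are never visited.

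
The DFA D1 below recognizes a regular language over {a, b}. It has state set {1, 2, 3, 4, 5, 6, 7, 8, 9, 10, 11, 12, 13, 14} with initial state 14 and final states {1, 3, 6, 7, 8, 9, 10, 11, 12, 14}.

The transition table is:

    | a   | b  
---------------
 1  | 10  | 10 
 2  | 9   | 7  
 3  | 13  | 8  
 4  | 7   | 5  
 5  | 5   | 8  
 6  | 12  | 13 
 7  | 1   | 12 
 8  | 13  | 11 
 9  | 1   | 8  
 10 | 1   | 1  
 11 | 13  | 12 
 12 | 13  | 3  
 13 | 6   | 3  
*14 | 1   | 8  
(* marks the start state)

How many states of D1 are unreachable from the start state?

5

BFS from 14 reaches {1, 3, 6, 8, 10, 11, 12, 13, 14}; the 5 state(s) 2, 4, 5, 7, 9 are never visited.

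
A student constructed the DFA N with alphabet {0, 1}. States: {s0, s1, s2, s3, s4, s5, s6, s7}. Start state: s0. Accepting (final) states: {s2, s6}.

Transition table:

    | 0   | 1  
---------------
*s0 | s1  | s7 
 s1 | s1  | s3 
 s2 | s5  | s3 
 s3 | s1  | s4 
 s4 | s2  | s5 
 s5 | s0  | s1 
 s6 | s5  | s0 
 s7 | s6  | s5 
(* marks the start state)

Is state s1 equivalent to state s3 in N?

Every state is reachable, so we keep all 8.
Initial partition by acceptance: {s2,s6} | {s0,s1,s3,s4,s5,s7}.
Refine {s0,s1,s3,s4,s5,s7} on symbol 0: members go to different blocks, giving {s0,s1,s3,s5} and {s4,s7}.
Refine {s0,s1,s3,s5} on symbol 1: members go to different blocks, giving {s0,s3} and {s1,s5}.
On input 0, block {s1,s5} splits into {s1} and {s5}.
Stable partition: {s2,s6} | {s0,s3} | {s4,s7} | {s1} | {s5} — 5 equivalence classes.
s1 and s3 end up in different blocks, so they are distinguishable. For instance, the string '10' is accepted from only s3.

No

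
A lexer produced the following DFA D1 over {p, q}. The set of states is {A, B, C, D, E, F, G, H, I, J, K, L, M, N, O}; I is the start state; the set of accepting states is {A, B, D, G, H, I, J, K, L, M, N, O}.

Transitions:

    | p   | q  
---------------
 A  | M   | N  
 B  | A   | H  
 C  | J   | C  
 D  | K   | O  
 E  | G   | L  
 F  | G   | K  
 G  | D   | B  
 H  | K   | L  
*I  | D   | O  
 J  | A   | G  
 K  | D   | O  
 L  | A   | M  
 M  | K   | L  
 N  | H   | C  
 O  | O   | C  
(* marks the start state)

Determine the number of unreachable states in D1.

2

No path from I leads to E, F; the other 13 states are all reachable.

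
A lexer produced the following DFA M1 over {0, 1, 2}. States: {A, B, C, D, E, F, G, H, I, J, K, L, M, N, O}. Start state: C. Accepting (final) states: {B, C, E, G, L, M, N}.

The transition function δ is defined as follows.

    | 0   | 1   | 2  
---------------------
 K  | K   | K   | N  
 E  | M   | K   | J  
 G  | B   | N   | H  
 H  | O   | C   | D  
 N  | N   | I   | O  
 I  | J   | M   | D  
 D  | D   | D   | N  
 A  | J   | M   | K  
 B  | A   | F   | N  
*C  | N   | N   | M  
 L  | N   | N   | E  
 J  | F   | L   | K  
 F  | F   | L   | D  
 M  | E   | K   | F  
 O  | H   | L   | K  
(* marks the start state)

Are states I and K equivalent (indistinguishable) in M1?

No

States {A,B,G} cannot be reached from the start state, so discard them.
P0 = {C,E,L,M,N} | {D,F,H,I,J,K,O}.
Split {C,E,L,M,N} by δ(·,1) → {E,M,N} and {C,L}.
Refine {D,F,H,I,J,K,O} on symbol 1: members go to different blocks, giving {F,H,J,O} and {D,K} and {I}.
Split {E,M,N} by δ(·,1) → {E,M} and {N}.
No further refinement is possible. Final partition (6 blocks): {E,M} | {F,H,J,O} | {C,L} | {D,K} | {I} | {N}.
I and K end up in different blocks, so they are distinguishable. For instance, the string '1' is accepted from only I.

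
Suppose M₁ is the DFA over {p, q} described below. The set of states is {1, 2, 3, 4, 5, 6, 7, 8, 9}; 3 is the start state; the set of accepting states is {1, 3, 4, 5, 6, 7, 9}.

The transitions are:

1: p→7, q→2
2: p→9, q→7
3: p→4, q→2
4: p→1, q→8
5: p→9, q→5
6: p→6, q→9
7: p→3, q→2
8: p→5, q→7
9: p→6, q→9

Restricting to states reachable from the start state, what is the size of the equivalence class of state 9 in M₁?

Start with accepting vs non-accepting: {1,3,4,5,6,7,9} | {2,8}.
On input q, block {1,3,4,5,6,7,9} splits into {1,3,4,7} and {5,6,9}.
Stable partition: {1,3,4,7} | {2,8} | {5,6,9} — 3 equivalence classes.
The equivalence class containing 9 is {5,6,9}, of size 3.

3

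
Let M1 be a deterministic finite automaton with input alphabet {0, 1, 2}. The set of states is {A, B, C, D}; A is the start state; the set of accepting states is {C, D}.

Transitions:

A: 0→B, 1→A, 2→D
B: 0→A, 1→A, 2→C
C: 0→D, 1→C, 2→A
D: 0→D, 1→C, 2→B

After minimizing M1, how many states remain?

2

All states are reachable from the start state.
Start with accepting vs non-accepting: {C,D} | {A,B}.
Stable partition: {C,D} | {A,B} — 2 equivalence classes.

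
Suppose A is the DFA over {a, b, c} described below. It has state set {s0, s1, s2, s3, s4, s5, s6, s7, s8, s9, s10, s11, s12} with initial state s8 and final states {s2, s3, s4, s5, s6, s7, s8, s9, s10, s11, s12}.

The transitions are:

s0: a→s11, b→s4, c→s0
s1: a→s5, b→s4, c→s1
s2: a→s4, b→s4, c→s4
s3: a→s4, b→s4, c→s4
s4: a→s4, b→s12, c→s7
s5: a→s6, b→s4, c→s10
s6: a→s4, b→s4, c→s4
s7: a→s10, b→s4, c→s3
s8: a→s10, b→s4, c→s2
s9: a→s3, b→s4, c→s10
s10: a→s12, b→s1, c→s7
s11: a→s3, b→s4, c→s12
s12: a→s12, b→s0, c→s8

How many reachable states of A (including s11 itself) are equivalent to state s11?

Reachable states from the start: {s0,s1,s2,s3,s4,s5,s6,s7,s8,s10,s11,s12}. Unreachable: {s9} — drop them.
Initial partition by acceptance: {s2,s3,s4,s5,s6,s7,s8,s10,s11,s12} | {s0,s1}.
Refine {s2,s3,s4,s5,s6,s7,s8,s10,s11,s12} on symbol b: members go to different blocks, giving {s2,s3,s4,s5,s6,s7,s8,s11} and {s10,s12}.
Refine {s2,s3,s4,s5,s6,s7,s8,s11} on symbol a: members go to different blocks, giving {s2,s3,s4,s5,s6,s11} and {s7,s8}.
Refine {s2,s3,s4,s5,s6,s11} on symbol b: members go to different blocks, giving {s2,s3,s5,s6,s11} and {s4}.
On input a, block {s2,s3,s5,s6,s11} splits into {s2,s3,s6} and {s5,s11}.
Stable partition: {s2,s3,s6} | {s0,s1} | {s10,s12} | {s7,s8} | {s4} | {s5,s11} — 6 equivalence classes.
State s11 belongs to the block {s5,s11}, which has 2 states.

2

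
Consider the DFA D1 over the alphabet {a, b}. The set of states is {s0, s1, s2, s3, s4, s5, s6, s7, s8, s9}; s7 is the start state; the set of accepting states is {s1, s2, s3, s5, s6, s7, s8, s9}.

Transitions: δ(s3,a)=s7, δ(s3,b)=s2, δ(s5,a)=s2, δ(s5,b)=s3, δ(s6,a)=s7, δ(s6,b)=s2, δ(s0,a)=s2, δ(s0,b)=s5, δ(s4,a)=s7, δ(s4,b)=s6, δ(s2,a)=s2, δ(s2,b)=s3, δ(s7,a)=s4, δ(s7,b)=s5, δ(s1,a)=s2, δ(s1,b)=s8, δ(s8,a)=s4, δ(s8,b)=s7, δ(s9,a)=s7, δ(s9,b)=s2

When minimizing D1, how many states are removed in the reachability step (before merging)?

BFS from s7 reaches {s2, s3, s4, s5, s6, s7}; the 4 state(s) s0, s1, s8, s9 are never visited.

4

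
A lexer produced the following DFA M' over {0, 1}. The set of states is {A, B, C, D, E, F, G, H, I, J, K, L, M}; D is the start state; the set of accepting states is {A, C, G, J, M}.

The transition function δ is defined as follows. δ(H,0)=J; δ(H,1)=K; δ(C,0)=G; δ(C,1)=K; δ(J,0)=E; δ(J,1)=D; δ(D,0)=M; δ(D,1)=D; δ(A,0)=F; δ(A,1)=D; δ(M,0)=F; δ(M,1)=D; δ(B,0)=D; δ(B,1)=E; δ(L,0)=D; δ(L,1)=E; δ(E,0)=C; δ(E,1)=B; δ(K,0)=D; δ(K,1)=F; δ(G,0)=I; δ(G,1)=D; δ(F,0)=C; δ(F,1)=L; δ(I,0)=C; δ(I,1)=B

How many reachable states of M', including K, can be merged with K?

States {A,H,J} cannot be reached from the start state, so discard them.
Initial partition by acceptance: {C,G,M} | {B,D,E,F,I,K,L}.
On input 0, block {C,G,M} splits into {G,M} and {C}.
Split {B,D,E,F,I,K,L} by δ(·,0) → {B,K,L} and {E,F,I} and {D}.
The partition is now stable with 5 blocks: {G,M} | {B,K,L} | {C} | {E,F,I} | {D}.
State K belongs to the block {B,K,L}, which has 3 states.

3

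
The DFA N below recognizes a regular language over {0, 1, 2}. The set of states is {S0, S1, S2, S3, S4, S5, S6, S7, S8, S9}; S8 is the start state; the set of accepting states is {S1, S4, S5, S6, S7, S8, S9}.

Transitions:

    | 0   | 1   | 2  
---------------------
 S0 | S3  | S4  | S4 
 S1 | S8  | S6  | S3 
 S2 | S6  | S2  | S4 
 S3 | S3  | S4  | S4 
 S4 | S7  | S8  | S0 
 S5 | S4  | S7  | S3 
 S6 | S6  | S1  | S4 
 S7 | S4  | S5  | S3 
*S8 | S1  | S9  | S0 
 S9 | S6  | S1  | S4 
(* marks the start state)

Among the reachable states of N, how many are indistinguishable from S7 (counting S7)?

States {S2} cannot be reached from the start state, so discard them.
Start with accepting vs non-accepting: {S1,S4,S5,S6,S7,S8,S9} | {S0,S3}.
Split {S1,S4,S5,S6,S7,S8,S9} by δ(·,2) → {S1,S4,S5,S7,S8} and {S6,S9}.
Split {S1,S4,S5,S7,S8} by δ(·,1) → {S4,S5,S7} and {S1,S8}.
Split {S4,S5,S7} by δ(·,1) → {S5,S7} and {S4}.
Stable partition: {S5,S7} | {S0,S3} | {S6,S9} | {S1,S8} | {S4} — 5 equivalence classes.
The equivalence class containing S7 is {S5,S7}, of size 2.

2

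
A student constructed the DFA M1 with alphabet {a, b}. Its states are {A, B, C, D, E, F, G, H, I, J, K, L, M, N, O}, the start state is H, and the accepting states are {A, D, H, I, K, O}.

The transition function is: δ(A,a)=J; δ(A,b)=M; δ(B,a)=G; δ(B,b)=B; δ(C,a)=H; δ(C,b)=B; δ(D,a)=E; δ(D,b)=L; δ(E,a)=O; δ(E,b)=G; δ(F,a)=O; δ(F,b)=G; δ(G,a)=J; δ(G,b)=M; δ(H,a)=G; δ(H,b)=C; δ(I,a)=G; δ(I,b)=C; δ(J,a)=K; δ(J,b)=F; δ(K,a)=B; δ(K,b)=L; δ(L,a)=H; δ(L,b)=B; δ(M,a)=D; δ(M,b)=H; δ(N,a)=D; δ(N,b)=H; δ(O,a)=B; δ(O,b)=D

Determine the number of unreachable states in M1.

3

BFS from H reaches {B, C, D, E, F, G, H, J, K, L, M, O}; the 3 state(s) A, I, N are never visited.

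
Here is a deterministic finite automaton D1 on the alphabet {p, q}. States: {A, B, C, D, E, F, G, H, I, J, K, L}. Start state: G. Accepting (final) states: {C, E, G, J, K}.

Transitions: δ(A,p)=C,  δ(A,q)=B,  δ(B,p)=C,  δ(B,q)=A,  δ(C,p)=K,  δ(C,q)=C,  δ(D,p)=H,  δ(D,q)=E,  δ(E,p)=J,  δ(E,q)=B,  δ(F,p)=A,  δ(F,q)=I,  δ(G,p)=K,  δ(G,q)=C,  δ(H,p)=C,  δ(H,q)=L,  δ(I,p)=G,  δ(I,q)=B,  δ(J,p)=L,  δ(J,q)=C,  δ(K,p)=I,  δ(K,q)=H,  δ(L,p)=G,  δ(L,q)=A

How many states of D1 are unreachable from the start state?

4

No path from G leads to D, E, F, J; the other 8 states are all reachable.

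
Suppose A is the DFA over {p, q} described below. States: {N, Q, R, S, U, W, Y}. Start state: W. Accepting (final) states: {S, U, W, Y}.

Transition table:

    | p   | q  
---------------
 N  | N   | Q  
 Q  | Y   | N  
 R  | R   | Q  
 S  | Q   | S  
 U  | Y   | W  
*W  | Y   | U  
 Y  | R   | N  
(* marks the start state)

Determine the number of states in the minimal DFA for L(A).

4

Reachable states from the start: {N,Q,R,U,W,Y}. Unreachable: {S} — drop them.
Start with accepting vs non-accepting: {U,W,Y} | {N,Q,R}.
Split {U,W,Y} by δ(·,p) → {U,W} and {Y}.
On input p, block {N,Q,R} splits into {N,R} and {Q}.
The partition is now stable with 4 blocks: {U,W} | {N,R} | {Y} | {Q}.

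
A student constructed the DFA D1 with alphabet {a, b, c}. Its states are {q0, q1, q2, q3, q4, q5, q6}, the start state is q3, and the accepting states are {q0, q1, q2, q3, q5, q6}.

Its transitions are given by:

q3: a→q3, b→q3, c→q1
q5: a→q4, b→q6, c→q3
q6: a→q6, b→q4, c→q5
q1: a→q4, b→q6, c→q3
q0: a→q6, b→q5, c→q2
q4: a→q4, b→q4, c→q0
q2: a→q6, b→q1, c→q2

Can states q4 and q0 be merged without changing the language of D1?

No

Every state is reachable, so we keep all 7.
Initial partition by acceptance: {q0,q1,q2,q3,q5,q6} | {q4}.
Split {q0,q1,q2,q3,q5,q6} by δ(·,a) → {q0,q2,q3,q6} and {q1,q5}.
Split {q0,q2,q3,q6} by δ(·,b) → {q0,q2} and {q3} and {q6}.
Stable partition: {q0,q2} | {q4} | {q1,q5} | {q3} | {q6} — 5 equivalence classes.
q4 and q0 end up in different blocks, so they are distinguishable. For instance, the string 'ε' is accepted from only q0.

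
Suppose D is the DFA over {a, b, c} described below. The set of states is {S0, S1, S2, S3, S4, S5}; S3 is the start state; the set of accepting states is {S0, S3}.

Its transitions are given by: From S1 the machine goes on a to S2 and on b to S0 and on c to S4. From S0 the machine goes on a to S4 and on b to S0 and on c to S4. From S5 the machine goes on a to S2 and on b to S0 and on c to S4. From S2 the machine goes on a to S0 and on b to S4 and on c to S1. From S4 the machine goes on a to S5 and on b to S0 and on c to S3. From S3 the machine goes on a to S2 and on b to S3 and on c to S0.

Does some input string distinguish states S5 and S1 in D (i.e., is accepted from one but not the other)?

No

Initial partition by acceptance: {S0,S3} | {S1,S2,S4,S5}.
Refine {S0,S3} on symbol c: members go to different blocks, giving {S0} and {S3}.
Split {S1,S2,S4,S5} by δ(·,a) → {S1,S4,S5} and {S2}.
Refine {S1,S4,S5} on symbol a: members go to different blocks, giving {S1,S5} and {S4}.
Stable partition: {S0} | {S1,S5} | {S3} | {S2} | {S4} — 5 equivalence classes.
S5 and S1 lie in the same block of the stable partition, so they are equivalent — no string distinguishes them.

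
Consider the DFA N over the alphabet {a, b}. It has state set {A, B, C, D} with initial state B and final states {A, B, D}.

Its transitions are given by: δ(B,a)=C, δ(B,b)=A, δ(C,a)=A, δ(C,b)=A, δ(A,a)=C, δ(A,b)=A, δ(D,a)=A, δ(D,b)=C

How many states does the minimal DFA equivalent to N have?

2

States {D} cannot be reached from the start state, so discard them.
P0 = {A,B} | {C}.
No further refinement is possible. Final partition (2 blocks): {A,B} | {C}.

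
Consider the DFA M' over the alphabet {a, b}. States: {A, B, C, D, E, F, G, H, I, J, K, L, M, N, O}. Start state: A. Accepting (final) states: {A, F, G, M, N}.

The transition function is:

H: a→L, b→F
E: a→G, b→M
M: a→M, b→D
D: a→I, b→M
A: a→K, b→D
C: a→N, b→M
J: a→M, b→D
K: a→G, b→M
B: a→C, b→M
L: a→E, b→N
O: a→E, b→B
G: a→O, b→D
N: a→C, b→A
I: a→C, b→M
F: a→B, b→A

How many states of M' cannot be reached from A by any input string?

Starting at A and following transitions, the reachable set is {A, B, C, D, E, G, I, K, M, N, O}. That leaves F, H, J, L unreachable — 4 in total.

4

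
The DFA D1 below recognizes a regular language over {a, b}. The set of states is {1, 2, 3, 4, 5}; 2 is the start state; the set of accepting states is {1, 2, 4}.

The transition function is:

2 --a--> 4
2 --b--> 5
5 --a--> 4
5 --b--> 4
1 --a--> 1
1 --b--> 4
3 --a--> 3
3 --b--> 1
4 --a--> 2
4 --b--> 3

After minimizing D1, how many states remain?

All states are reachable from the start state.
P0 = {1,2,4} | {3,5}.
On input b, block {1,2,4} splits into {2,4} and {1}.
Split {3,5} by δ(·,a) → {3} and {5}.
On input b, block {2,4} splits into {2} and {4}.
Stable partition: {2} | {3} | {1} | {5} | {4} — 5 equivalence classes.

5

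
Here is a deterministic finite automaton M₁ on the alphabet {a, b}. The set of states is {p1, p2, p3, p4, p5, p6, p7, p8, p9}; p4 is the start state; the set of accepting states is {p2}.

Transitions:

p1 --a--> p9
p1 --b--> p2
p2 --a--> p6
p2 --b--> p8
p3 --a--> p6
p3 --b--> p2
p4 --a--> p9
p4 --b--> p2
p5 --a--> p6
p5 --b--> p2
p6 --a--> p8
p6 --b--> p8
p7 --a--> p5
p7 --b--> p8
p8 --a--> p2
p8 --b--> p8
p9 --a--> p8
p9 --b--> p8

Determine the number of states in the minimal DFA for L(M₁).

Reachable states from the start: {p2,p4,p6,p8,p9}. Unreachable: {p1,p3,p5,p7} — drop them.
Initial partition by acceptance: {p2} | {p4,p6,p8,p9}.
On input a, block {p4,p6,p8,p9} splits into {p4,p6,p9} and {p8}.
Refine {p4,p6,p9} on symbol a: members go to different blocks, giving {p6,p9} and {p4}.
Stable partition: {p2} | {p6,p9} | {p8} | {p4} — 4 equivalence classes.

4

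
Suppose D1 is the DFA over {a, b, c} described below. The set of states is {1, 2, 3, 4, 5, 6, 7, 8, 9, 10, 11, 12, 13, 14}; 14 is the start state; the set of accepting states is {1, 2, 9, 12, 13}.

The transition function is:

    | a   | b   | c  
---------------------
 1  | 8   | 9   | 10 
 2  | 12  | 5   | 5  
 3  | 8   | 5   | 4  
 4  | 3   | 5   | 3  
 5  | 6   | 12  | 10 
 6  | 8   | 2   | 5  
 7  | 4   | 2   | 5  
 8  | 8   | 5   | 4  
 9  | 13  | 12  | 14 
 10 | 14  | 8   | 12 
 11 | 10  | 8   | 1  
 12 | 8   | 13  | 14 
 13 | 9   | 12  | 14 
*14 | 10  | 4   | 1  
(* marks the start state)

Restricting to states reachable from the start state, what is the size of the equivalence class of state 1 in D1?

First remove the unreachable states {7,11}; 12 states remain.
Start with accepting vs non-accepting: {1,2,9,12,13} | {3,4,5,6,8,10,14}.
On input a, block {1,2,9,12,13} splits into {2,9,13} and {1,12}.
On input a, block {2,9,13} splits into {9,13} and {2}.
Refine {3,4,5,6,8,10,14} on symbol b: members go to different blocks, giving {3,4,8,10,14} and {5} and {6}.
Split {3,4,8,10,14} by δ(·,b) → {3,4,8} and {10,14}.
Stable partition: {9,13} | {3,4,8} | {1,12} | {2} | {5} | {6} | {10,14} — 7 equivalence classes.
State 1 belongs to the block {1,12}, which has 2 states.

2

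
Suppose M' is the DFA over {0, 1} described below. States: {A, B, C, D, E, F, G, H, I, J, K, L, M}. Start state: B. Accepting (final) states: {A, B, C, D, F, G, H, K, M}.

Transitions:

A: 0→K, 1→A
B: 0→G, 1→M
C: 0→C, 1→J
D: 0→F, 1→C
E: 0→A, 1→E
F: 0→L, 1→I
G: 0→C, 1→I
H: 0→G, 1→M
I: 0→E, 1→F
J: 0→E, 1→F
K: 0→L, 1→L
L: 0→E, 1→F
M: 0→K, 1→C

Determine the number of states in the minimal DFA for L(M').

First remove the unreachable states {D,H}; 11 states remain.
P0 = {A,B,C,F,G,K,M} | {E,I,J,L}.
Split {A,B,C,F,G,K,M} by δ(·,0) → {A,B,C,G,M} and {F,K}.
Refine {A,B,C,G,M} on symbol 0: members go to different blocks, giving {B,C,G} and {A,M}.
On input 1, block {B,C,G} splits into {C,G} and {B}.
On input 0, block {E,I,J,L} splits into {I,J,L} and {E}.
On input 1, block {A,M} splits into {A} and {M}.
No further refinement is possible. Final partition (7 blocks): {C,G} | {I,J,L} | {F,K} | {A} | {B} | {E} | {M}.

7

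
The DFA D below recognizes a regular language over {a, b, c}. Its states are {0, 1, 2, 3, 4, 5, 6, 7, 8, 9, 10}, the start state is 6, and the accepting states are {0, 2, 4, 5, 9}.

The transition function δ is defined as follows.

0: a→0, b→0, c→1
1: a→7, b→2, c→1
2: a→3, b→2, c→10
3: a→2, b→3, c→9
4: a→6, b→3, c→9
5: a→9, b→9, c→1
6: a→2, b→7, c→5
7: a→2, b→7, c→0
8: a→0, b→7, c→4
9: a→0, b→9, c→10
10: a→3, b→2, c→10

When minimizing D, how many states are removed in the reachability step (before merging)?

2

Starting at 6 and following transitions, the reachable set is {0, 1, 2, 3, 5, 6, 7, 9, 10}. That leaves 4, 8 unreachable — 2 in total.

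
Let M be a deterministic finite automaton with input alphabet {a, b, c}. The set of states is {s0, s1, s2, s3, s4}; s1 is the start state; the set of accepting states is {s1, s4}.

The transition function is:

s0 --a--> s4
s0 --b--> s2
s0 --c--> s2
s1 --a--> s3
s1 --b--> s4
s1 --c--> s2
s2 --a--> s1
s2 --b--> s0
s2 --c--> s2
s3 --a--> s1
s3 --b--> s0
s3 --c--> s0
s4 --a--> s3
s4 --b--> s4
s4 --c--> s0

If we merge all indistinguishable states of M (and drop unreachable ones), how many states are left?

Every state is reachable, so we keep all 5.
Initial partition by acceptance: {s1,s4} | {s0,s2,s3}.
No further refinement is possible. Final partition (2 blocks): {s1,s4} | {s0,s2,s3}.

2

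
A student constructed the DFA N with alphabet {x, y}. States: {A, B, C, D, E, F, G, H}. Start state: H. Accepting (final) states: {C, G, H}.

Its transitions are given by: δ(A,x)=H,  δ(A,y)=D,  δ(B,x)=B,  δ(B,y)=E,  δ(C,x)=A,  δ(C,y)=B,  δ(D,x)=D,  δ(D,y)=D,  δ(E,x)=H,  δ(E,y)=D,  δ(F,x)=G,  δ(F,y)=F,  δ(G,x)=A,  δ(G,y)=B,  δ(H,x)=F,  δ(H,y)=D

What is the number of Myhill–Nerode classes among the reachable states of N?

6

States {C} cannot be reached from the start state, so discard them.
P0 = {G,H} | {A,B,D,E,F}.
Refine {A,B,D,E,F} on symbol x: members go to different blocks, giving {A,E,F} and {B,D}.
Split {A,E,F} by δ(·,y) → {A,E} and {F}.
Split {G,H} by δ(·,x) → {G} and {H}.
Split {B,D} by δ(·,y) → {B} and {D}.
The partition is now stable with 6 blocks: {G} | {A,E} | {B} | {F} | {H} | {D}.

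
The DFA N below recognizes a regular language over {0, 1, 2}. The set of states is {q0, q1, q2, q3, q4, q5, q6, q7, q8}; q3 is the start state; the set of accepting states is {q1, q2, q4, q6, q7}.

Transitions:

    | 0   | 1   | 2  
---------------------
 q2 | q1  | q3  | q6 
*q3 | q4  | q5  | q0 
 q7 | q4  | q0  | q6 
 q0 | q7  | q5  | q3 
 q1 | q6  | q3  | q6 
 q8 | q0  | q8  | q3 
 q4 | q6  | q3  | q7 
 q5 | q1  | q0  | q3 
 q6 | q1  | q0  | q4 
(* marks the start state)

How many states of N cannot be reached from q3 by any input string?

2

BFS from q3 reaches {q0, q1, q3, q4, q5, q6, q7}; the 2 state(s) q2, q8 are never visited.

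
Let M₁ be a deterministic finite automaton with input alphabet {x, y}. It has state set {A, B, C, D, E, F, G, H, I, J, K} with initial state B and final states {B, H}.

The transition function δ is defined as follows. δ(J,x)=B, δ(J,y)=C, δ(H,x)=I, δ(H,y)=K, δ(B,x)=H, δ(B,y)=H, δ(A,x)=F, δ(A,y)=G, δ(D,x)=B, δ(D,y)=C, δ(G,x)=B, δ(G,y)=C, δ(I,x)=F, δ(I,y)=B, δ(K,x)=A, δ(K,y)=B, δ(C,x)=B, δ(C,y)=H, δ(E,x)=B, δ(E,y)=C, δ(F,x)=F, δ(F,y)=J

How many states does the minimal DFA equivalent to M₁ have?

First remove the unreachable states {D,E}; 9 states remain.
P0 = {B,H} | {A,C,F,G,I,J,K}.
Split {B,H} by δ(·,x) → {B} and {H}.
Refine {A,C,F,G,I,J,K} on symbol x: members go to different blocks, giving {A,F,I,K} and {C,G,J}.
Split {A,F,I,K} by δ(·,y) → {A,F} and {I,K}.
Refine {C,G,J} on symbol y: members go to different blocks, giving {G,J} and {C}.
No further refinement is possible. Final partition (6 blocks): {B} | {A,F} | {H} | {G,J} | {I,K} | {C}.

6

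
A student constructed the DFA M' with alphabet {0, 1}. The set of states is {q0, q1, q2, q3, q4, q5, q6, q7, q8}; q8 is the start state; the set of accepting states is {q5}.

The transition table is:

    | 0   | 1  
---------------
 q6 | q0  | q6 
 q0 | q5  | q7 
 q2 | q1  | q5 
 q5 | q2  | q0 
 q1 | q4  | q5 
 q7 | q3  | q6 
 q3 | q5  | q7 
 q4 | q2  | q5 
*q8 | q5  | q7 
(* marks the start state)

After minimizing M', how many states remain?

4

P0 = {q5} | {q0,q1,q2,q3,q4,q6,q7,q8}.
Refine {q0,q1,q2,q3,q4,q6,q7,q8} on symbol 0: members go to different blocks, giving {q1,q2,q4,q6,q7} and {q0,q3,q8}.
Refine {q1,q2,q4,q6,q7} on symbol 0: members go to different blocks, giving {q1,q2,q4} and {q6,q7}.
No further refinement is possible. Final partition (4 blocks): {q5} | {q1,q2,q4} | {q0,q3,q8} | {q6,q7}.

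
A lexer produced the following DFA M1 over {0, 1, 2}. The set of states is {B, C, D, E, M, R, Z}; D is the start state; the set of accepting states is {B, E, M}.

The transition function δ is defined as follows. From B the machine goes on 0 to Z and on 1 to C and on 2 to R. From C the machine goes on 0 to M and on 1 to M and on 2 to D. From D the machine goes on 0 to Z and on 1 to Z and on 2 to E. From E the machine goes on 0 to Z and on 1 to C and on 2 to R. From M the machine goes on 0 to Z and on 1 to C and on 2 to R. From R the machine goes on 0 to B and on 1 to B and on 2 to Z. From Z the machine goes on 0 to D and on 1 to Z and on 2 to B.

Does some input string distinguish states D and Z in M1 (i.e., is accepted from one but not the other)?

No

Every state is reachable, so we keep all 7.
Initial partition by acceptance: {B,E,M} | {C,D,R,Z}.
Split {C,D,R,Z} by δ(·,0) → {C,R} and {D,Z}.
Stable partition: {B,E,M} | {C,R} | {D,Z} — 3 equivalence classes.
D and Z lie in the same block of the stable partition, so they are equivalent — no string distinguishes them.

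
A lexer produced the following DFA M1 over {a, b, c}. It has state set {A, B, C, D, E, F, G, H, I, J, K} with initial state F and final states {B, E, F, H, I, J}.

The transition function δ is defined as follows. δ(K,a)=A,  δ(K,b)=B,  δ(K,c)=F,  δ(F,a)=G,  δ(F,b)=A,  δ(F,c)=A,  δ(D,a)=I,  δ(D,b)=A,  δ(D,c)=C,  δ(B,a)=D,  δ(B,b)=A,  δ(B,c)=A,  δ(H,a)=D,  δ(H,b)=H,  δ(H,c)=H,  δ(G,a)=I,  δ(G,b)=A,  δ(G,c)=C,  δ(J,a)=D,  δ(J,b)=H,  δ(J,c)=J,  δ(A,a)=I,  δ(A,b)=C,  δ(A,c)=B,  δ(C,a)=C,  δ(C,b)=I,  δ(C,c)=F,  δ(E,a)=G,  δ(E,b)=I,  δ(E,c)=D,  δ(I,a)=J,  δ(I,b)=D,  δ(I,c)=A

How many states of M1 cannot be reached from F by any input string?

No path from F leads to E, K; the other 9 states are all reachable.

2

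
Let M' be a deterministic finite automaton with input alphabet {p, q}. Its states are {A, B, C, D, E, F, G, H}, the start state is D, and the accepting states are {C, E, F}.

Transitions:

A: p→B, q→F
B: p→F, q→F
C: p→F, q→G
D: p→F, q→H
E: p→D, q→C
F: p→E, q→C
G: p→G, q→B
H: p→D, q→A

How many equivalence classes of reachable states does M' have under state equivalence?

8

Every state is reachable, so we keep all 8.
Start with accepting vs non-accepting: {C,E,F} | {A,B,D,G,H}.
Split {C,E,F} by δ(·,p) → {C,F} and {E}.
On input p, block {C,F} splits into {C} and {F}.
On input p, block {A,B,D,G,H} splits into {A,G,H} and {B,D}.
Split {A,G,H} by δ(·,p) → {A,H} and {G}.
Split {A,H} by δ(·,q) → {A} and {H}.
Refine {B,D} on symbol q: members go to different blocks, giving {B} and {D}.
No further refinement is possible. Final partition (8 blocks): {C} | {A} | {E} | {F} | {B} | {G} | {H} | {D}.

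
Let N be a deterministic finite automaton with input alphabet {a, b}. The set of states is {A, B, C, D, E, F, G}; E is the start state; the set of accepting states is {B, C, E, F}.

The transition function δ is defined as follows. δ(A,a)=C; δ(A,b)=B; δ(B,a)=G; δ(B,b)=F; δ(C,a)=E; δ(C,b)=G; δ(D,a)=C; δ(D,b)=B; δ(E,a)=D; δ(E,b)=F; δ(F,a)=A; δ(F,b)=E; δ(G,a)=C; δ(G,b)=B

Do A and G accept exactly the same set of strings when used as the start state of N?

Initial partition by acceptance: {B,C,E,F} | {A,D,G}.
Split {B,C,E,F} by δ(·,a) → {B,E,F} and {C}.
Stable partition: {B,E,F} | {A,D,G} | {C} — 3 equivalence classes.
A and G lie in the same block of the stable partition, so they are equivalent — no string distinguishes them.

Yes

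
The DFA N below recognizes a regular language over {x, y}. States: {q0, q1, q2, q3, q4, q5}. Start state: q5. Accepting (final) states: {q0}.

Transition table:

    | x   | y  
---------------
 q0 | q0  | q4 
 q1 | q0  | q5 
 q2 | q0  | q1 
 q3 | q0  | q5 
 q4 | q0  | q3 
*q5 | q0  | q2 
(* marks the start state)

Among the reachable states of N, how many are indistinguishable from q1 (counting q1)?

5

Start with accepting vs non-accepting: {q0} | {q1,q2,q3,q4,q5}.
Stable partition: {q0} | {q1,q2,q3,q4,q5} — 2 equivalence classes.
State q1 belongs to the block {q1,q2,q3,q4,q5}, which has 5 states.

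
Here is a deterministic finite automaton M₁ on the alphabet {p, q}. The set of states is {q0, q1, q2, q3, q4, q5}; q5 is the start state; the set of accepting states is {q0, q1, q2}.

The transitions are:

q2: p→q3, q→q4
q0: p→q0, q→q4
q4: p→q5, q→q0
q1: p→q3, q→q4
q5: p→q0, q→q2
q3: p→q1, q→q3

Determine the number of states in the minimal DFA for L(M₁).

5

Start with accepting vs non-accepting: {q0,q1,q2} | {q3,q4,q5}.
On input p, block {q0,q1,q2} splits into {q1,q2} and {q0}.
On input p, block {q3,q4,q5} splits into {q3} and {q4} and {q5}.
Stable partition: {q1,q2} | {q3} | {q0} | {q4} | {q5} — 5 equivalence classes.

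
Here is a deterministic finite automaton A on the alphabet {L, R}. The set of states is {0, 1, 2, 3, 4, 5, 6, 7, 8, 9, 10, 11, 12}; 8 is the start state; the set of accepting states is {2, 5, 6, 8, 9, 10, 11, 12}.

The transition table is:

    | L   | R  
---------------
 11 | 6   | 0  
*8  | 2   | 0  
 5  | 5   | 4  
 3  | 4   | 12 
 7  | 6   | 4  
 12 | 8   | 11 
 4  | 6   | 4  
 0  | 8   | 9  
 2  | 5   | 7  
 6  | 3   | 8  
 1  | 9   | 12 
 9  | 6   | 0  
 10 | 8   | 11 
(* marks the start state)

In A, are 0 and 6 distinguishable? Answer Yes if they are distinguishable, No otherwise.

Yes

First remove the unreachable states {1,10}; 11 states remain.
Start with accepting vs non-accepting: {2,5,6,8,9,11,12} | {0,3,4,7}.
Refine {2,5,6,8,9,11,12} on symbol L: members go to different blocks, giving {2,5,8,9,11,12} and {6}.
On input L, block {2,5,8,9,11,12} splits into {2,5,8,12} and {9,11}.
On input R, block {2,5,8,12} splits into {2,5,8} and {12}.
Split {0,3,4,7} by δ(·,L) → {4,7} and {0} and {3}.
Split {2,5,8} by δ(·,R) → {2,5} and {8}.
No further refinement is possible. Final partition (8 blocks): {2,5} | {4,7} | {6} | {9,11} | {12} | {0} | {3} | {8}.
0 and 6 end up in different blocks, so they are distinguishable. For instance, the string 'ε' is accepted from only 6.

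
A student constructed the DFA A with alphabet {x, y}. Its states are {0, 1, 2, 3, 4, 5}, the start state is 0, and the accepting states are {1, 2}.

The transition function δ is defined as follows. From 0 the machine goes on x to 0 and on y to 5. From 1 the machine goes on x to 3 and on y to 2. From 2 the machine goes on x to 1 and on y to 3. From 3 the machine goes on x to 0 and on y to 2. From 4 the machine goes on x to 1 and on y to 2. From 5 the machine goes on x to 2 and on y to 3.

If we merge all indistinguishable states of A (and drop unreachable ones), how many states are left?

5

States {4} cannot be reached from the start state, so discard them.
Initial partition by acceptance: {1,2} | {0,3,5}.
On input x, block {1,2} splits into {1} and {2}.
Refine {0,3,5} on symbol x: members go to different blocks, giving {0,3} and {5}.
Split {0,3} by δ(·,y) → {0} and {3}.
No further refinement is possible. Final partition (5 blocks): {1} | {0} | {2} | {5} | {3}.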